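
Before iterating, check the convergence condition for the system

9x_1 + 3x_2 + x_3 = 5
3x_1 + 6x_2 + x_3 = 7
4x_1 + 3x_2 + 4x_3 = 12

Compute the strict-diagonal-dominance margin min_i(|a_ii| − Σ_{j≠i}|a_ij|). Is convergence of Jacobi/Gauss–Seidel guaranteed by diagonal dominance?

row 1: |9| − (3+1) = 5
row 2: |6| − (3+1) = 2
row 3: |4| − (4+3) = -3
minimum over rows = -3 → not strictly diagonally dominant

-3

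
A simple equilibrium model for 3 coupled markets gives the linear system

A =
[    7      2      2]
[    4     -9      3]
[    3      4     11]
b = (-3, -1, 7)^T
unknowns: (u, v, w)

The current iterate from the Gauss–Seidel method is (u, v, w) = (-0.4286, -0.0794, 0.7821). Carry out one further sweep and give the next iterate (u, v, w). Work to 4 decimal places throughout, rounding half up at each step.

(-0.6293, 0.0921, 0.7745)

One sweep:
  u = (-3 - (2)·-0.0794 - (2)·0.7821) / (7) = -0.6293
  v = (-1 - (4)·-0.6293 - (3)·0.7821) / (-9) = 0.0921
  w = (7 - (3)·-0.6293 - (4)·0.0921) / (11) = 0.7745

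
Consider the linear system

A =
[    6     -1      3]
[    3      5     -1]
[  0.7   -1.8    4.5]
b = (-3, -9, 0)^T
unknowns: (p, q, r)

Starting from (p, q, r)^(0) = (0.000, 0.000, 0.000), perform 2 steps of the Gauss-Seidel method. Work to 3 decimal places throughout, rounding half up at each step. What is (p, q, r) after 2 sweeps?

(-0.489, -1.611, -0.568)

Iteration 1:
  p = (-3 - (-1)·0.000 - (3)·0.000) / (6) = -0.500
  q = (-9 - (3)·-0.500 - (-1)·0.000) / (5) = -1.500
  r = (0 - (0.7)·-0.500 - (-1.8)·-1.500) / (4.5) = -0.522
Iteration 2:
  p = (-3 - (-1)·-1.500 - (3)·-0.522) / (6) = -0.489
  q = (-9 - (3)·-0.489 - (-1)·-0.522) / (5) = -1.611
  r = (0 - (0.7)·-0.489 - (-1.8)·-1.611) / (4.5) = -0.568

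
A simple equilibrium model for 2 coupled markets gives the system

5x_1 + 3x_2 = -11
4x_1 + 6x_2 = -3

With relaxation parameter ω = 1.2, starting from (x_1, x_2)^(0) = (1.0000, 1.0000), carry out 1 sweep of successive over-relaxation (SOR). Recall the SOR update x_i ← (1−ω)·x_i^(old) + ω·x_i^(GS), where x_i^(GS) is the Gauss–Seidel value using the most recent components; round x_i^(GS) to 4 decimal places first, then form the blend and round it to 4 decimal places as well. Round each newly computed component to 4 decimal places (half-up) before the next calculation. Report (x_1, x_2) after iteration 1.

Iteration 1:
  x_1: GS value = (-11 - (3)·1.0000) / (5) = -2.8000;  x_1 ← (1−ω)·1.0000 + ω·-2.8000 = -3.5600
  x_2: GS value = (-3 - (4)·-3.5600) / (6) = 1.8733;  x_2 ← (1−ω)·1.0000 + ω·1.8733 = 2.0480

(-3.5600, 2.0480)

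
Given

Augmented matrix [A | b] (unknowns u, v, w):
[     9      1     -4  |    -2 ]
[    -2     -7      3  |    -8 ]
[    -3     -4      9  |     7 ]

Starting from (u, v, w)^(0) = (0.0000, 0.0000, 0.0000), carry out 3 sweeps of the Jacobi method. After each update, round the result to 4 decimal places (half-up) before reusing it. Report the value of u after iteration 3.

Iteration 1:
  u = (-2 - (1)·0.0000 - (-4)·0.0000) / (9) = -0.2222
  v = (-8 - (-2)·0.0000 - (3)·0.0000) / (-7) = 1.1429
  w = (7 - (-3)·0.0000 - (-4)·0.0000) / (9) = 0.7778
Iteration 2:
  u = (-2 - (1)·1.1429 - (-4)·0.7778) / (9) = -0.0035
  v = (-8 - (-2)·-0.2222 - (3)·0.7778) / (-7) = 1.5397
  w = (7 - (-3)·-0.2222 - (-4)·1.1429) / (9) = 1.2117
Iteration 3:
  u = (-2 - (1)·1.5397 - (-4)·1.2117) / (9) = 0.1452
  v = (-8 - (-2)·-0.0035 - (3)·1.2117) / (-7) = 1.6632
  w = (7 - (-3)·-0.0035 - (-4)·1.5397) / (9) = 1.4609

0.1452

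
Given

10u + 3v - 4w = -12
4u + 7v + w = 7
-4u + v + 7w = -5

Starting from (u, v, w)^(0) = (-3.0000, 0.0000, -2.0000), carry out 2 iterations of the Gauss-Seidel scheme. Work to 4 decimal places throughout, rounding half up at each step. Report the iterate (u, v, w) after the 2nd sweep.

Iteration 1:
  u = (-12 - (3)·0.0000 - (-4)·-2.0000) / (10) = -2.0000
  v = (7 - (4)·-2.0000 - (1)·-2.0000) / (7) = 2.4286
  w = (-5 - (-4)·-2.0000 - (1)·2.4286) / (7) = -2.2041
Iteration 2:
  u = (-12 - (3)·2.4286 - (-4)·-2.2041) / (10) = -2.8102
  v = (7 - (4)·-2.8102 - (1)·-2.2041) / (7) = 2.9207
  w = (-5 - (-4)·-2.8102 - (1)·2.9207) / (7) = -2.7374

(-2.8102, 2.9207, -2.7374)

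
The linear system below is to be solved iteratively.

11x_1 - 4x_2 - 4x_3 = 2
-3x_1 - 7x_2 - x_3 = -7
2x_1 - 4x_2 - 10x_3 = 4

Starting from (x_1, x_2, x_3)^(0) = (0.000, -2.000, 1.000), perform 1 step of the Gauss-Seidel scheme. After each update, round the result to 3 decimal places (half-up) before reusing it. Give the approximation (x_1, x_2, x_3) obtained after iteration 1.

Iteration 1:
  x_1 = (2 - (-4)·-2.000 - (-4)·1.000) / (11) = -0.182
  x_2 = (-7 - (-3)·-0.182 - (-1)·1.000) / (-7) = 0.935
  x_3 = (4 - (2)·-0.182 - (-4)·0.935) / (-10) = -0.810

(-0.182, 0.935, -0.810)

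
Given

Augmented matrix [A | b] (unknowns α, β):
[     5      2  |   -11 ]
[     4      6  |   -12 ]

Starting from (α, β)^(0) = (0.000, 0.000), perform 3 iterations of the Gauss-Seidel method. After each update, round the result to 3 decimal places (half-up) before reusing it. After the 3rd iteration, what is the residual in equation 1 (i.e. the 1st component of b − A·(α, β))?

Iteration 1:
  α = (-11 - (2)·0.000) / (5) = -2.200
  β = (-12 - (4)·-2.200) / (6) = -0.533
Iteration 2:
  α = (-11 - (2)·-0.533) / (5) = -1.987
  β = (-12 - (4)·-1.987) / (6) = -0.675
Iteration 3:
  α = (-11 - (2)·-0.675) / (5) = -1.930
  β = (-12 - (4)·-1.930) / (6) = -0.713
Residual b − A·x = (0.076, -0.002)

0.076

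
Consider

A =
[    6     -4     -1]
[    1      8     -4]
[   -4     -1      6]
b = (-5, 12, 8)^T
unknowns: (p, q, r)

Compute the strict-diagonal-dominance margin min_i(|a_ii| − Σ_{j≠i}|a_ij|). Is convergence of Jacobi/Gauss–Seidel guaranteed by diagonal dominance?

row 1: |6| − (4+1) = 1
row 2: |8| − (1+4) = 3
row 3: |6| − (4+1) = 1
minimum over rows = 1 → strictly diagonally dominant (convergence guaranteed)

1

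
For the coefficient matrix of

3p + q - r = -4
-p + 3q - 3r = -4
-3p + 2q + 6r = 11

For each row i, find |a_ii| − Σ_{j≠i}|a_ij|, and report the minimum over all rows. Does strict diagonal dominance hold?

row 1: |3| − (1+1) = 1
row 2: |3| − (1+3) = -1
row 3: |6| − (3+2) = 1
minimum over rows = -1 → not strictly diagonally dominant

-1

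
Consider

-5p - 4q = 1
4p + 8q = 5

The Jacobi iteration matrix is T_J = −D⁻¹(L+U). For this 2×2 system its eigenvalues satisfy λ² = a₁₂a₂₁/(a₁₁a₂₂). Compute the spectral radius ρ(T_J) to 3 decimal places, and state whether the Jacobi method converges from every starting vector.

0.632

a₁₂a₂₁/(a₁₁a₂₂) = (-4)·(4) / ((-5)·(8)) = 0.400000
ρ = √|0.400000| = √0.400000 = 0.632
ρ < 1, so Jacobi converges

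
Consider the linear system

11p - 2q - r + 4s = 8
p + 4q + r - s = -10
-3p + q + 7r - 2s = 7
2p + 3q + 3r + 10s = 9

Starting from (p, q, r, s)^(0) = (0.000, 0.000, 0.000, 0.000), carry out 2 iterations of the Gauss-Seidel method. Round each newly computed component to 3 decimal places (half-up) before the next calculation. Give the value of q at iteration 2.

-2.664

Iteration 1:
  p = (8 - (-2)·0.000 - (-1)·0.000 - (4)·0.000) / (11) = 0.727
  q = (-10 - (1)·0.727 - (1)·0.000 - (-1)·0.000) / (4) = -2.682
  r = (7 - (-3)·0.727 - (1)·-2.682 - (-2)·0.000) / (7) = 1.695
  s = (9 - (2)·0.727 - (3)·-2.682 - (3)·1.695) / (10) = 1.051
Iteration 2:
  p = (8 - (-2)·-2.682 - (-1)·1.695 - (4)·1.051) / (11) = 0.012
  q = (-10 - (1)·0.012 - (1)·1.695 - (-1)·1.051) / (4) = -2.664
  r = (7 - (-3)·0.012 - (1)·-2.664 - (-2)·1.051) / (7) = 1.686
  s = (9 - (2)·0.012 - (3)·-2.664 - (3)·1.686) / (10) = 1.191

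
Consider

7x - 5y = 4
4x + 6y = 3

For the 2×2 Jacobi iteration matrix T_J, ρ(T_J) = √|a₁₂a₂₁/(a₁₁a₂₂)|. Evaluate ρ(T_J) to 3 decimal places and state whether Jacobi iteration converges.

0.690

a₁₂a₂₁/(a₁₁a₂₂) = (-5)·(4) / ((7)·(6)) = -0.476190
ρ = √|-0.476190| = √0.476190 = 0.690
ρ < 1, so Jacobi converges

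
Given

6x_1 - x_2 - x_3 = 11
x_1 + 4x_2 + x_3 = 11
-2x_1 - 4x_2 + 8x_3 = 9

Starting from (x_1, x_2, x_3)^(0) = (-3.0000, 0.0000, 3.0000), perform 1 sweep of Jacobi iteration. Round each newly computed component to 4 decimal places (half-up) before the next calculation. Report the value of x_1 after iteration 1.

2.3333

Iteration 1:
  x_1 = (11 - (-1)·0.0000 - (-1)·3.0000) / (6) = 2.3333
  x_2 = (11 - (1)·-3.0000 - (1)·3.0000) / (4) = 2.7500
  x_3 = (9 - (-2)·-3.0000 - (-4)·0.0000) / (8) = 0.3750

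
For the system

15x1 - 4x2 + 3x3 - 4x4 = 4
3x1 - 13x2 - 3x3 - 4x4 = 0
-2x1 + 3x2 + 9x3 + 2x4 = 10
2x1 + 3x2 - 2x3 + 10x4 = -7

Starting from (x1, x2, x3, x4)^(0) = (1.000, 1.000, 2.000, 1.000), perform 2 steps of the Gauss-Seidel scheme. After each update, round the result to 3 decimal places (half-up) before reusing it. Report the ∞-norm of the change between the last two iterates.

Iteration 1:
  x1 = (4 - (-4)·1.000 - (3)·2.000 - (-4)·1.000) / (15) = 0.400
  x2 = (0 - (3)·0.400 - (-3)·2.000 - (-4)·1.000) / (-13) = -0.677
  x3 = (10 - (-2)·0.400 - (3)·-0.677 - (2)·1.000) / (9) = 1.203
  x4 = (-7 - (2)·0.400 - (3)·-0.677 - (-2)·1.203) / (10) = -0.336
Iteration 2:
  x1 = (4 - (-4)·-0.677 - (3)·1.203 - (-4)·-0.336) / (15) = -0.244
  x2 = (0 - (3)·-0.244 - (-3)·1.203 - (-4)·-0.336) / (-13) = -0.231
  x3 = (10 - (-2)·-0.244 - (3)·-0.231 - (2)·-0.336) / (9) = 1.209
  x4 = (-7 - (2)·-0.244 - (3)·-0.231 - (-2)·1.209) / (10) = -0.340
Change: (-0.644, 0.446, 0.006, -0.004) → max |·| = 0.644

0.644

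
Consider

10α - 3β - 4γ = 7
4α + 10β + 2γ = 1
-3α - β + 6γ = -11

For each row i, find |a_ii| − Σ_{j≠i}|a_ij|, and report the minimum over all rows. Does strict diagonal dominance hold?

2

row 1: |10| − (3+4) = 3
row 2: |10| − (4+2) = 4
row 3: |6| − (3+1) = 2
minimum over rows = 2 → strictly diagonally dominant (convergence guaranteed)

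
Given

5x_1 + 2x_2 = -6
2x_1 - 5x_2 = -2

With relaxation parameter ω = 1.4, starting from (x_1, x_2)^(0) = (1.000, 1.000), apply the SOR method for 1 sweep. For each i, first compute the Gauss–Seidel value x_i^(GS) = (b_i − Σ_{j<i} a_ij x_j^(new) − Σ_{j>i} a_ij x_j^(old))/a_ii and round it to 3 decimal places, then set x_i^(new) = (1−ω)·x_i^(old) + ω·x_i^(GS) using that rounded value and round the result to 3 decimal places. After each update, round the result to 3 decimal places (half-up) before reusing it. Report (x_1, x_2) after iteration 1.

Iteration 1:
  x_1: GS value = (-6 - (2)·1.000) / (5) = -1.600;  x_1 ← (1−ω)·1.000 + ω·-1.600 = -2.640
  x_2: GS value = (-2 - (2)·-2.640) / (-5) = -0.656;  x_2 ← (1−ω)·1.000 + ω·-0.656 = -1.318

(-2.640, -1.318)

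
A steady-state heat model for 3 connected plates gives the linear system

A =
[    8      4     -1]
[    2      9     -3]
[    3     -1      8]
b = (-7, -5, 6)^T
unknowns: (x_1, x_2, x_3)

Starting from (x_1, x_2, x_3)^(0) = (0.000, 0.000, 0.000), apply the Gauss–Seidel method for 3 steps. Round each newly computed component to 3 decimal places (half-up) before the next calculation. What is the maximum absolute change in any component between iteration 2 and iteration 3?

Iteration 1:
  x_1 = (-7 - (4)·0.000 - (-1)·0.000) / (8) = -0.875
  x_2 = (-5 - (2)·-0.875 - (-3)·0.000) / (9) = -0.361
  x_3 = (6 - (3)·-0.875 - (-1)·-0.361) / (8) = 1.033
Iteration 2:
  x_1 = (-7 - (4)·-0.361 - (-1)·1.033) / (8) = -0.565
  x_2 = (-5 - (2)·-0.565 - (-3)·1.033) / (9) = -0.086
  x_3 = (6 - (3)·-0.565 - (-1)·-0.086) / (8) = 0.951
Iteration 3:
  x_1 = (-7 - (4)·-0.086 - (-1)·0.951) / (8) = -0.713
  x_2 = (-5 - (2)·-0.713 - (-3)·0.951) / (9) = -0.080
  x_3 = (6 - (3)·-0.713 - (-1)·-0.080) / (8) = 1.007
Change: (-0.148, 0.006, 0.056) → max |·| = 0.148

0.148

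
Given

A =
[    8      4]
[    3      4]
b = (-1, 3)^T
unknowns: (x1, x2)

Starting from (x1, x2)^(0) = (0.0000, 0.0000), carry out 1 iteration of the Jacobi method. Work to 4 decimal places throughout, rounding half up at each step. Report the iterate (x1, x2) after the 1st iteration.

Iteration 1:
  x1 = (-1 - (4)·0.0000) / (8) = -0.1250
  x2 = (3 - (3)·0.0000) / (4) = 0.7500

(-0.1250, 0.7500)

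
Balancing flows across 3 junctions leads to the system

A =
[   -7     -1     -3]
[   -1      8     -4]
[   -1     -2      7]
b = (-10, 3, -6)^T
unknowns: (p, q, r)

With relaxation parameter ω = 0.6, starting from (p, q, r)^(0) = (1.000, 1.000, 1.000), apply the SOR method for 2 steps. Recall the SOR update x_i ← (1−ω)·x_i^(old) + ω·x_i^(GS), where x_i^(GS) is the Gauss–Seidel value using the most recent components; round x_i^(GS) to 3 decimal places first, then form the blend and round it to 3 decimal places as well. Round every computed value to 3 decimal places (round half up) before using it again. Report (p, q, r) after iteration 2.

Iteration 1:
  p: GS value = (-10 - (-1)·1.000 - (-3)·1.000) / (-7) = 0.857;  p ← (1−ω)·1.000 + ω·0.857 = 0.914
  q: GS value = (3 - (-1)·0.914 - (-4)·1.000) / (8) = 0.989;  q ← (1−ω)·1.000 + ω·0.989 = 0.993
  r: GS value = (-6 - (-1)·0.914 - (-2)·0.993) / (7) = -0.443;  r ← (1−ω)·1.000 + ω·-0.443 = 0.134
Iteration 2:
  p: GS value = (-10 - (-1)·0.993 - (-3)·0.134) / (-7) = 1.229;  p ← (1−ω)·0.914 + ω·1.229 = 1.103
  q: GS value = (3 - (-1)·1.103 - (-4)·0.134) / (8) = 0.580;  q ← (1−ω)·0.993 + ω·0.580 = 0.745
  r: GS value = (-6 - (-1)·1.103 - (-2)·0.745) / (7) = -0.487;  r ← (1−ω)·0.134 + ω·-0.487 = -0.239

(1.103, 0.745, -0.239)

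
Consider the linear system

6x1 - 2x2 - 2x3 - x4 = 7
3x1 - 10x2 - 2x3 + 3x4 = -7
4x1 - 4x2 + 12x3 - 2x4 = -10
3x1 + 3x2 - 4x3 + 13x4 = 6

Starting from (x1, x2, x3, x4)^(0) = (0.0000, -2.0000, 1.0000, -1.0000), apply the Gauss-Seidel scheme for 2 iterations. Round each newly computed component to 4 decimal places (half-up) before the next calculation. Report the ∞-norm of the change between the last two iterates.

Iteration 1:
  x1 = (7 - (-2)·-2.0000 - (-2)·1.0000 - (-1)·-1.0000) / (6) = 0.6667
  x2 = (-7 - (3)·0.6667 - (-2)·1.0000 - (3)·-1.0000) / (-10) = 0.4000
  x3 = (-10 - (4)·0.6667 - (-4)·0.4000 - (-2)·-1.0000) / (12) = -1.0889
  x4 = (6 - (3)·0.6667 - (3)·0.4000 - (-4)·-1.0889) / (13) = -0.1197
Iteration 2:
  x1 = (7 - (-2)·0.4000 - (-2)·-1.0889 - (-1)·-0.1197) / (6) = 0.9171
  x2 = (-7 - (3)·0.9171 - (-2)·-1.0889 - (3)·-0.1197) / (-10) = 1.1570
  x3 = (-10 - (4)·0.9171 - (-4)·1.1570 - (-2)·-0.1197) / (12) = -0.7733
  x4 = (6 - (3)·0.9171 - (3)·1.1570 - (-4)·-0.7733) / (13) = -0.2550
Change: (0.2504, 0.7570, 0.3156, -0.1353) → max |·| = 0.7570

0.7570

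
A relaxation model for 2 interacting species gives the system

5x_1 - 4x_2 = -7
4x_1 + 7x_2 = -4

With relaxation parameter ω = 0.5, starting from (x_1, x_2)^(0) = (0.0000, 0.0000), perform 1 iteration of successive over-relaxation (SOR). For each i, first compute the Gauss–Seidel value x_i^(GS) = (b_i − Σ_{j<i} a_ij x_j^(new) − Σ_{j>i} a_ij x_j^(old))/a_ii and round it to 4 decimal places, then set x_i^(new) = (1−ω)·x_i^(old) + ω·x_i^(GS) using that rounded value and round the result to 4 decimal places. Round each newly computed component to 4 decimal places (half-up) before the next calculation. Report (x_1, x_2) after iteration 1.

(-0.7000, -0.0857)

Iteration 1:
  x_1: GS value = (-7 - (-4)·0.0000) / (5) = -1.4000;  x_1 ← (1−ω)·0.0000 + ω·-1.4000 = -0.7000
  x_2: GS value = (-4 - (4)·-0.7000) / (7) = -0.1714;  x_2 ← (1−ω)·0.0000 + ω·-0.1714 = -0.0857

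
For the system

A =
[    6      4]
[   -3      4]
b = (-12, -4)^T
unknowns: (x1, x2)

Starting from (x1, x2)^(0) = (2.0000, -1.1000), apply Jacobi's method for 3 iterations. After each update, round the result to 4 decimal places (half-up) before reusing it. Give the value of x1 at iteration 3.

Iteration 1:
  x1 = (-12 - (4)·-1.1000) / (6) = -1.2667
  x2 = (-4 - (-3)·2.0000) / (4) = 0.5000
Iteration 2:
  x1 = (-12 - (4)·0.5000) / (6) = -2.3333
  x2 = (-4 - (-3)·-1.2667) / (4) = -1.9500
Iteration 3:
  x1 = (-12 - (4)·-1.9500) / (6) = -0.7000
  x2 = (-4 - (-3)·-2.3333) / (4) = -2.7500

-0.7000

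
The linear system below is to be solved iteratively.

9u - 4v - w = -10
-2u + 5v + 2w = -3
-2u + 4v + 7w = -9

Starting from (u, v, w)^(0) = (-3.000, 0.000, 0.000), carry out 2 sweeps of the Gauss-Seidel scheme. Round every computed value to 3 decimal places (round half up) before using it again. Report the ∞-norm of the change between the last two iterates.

0.576

Iteration 1:
  u = (-10 - (-4)·0.000 - (-1)·0.000) / (9) = -1.111
  v = (-3 - (-2)·-1.111 - (2)·0.000) / (5) = -1.044
  w = (-9 - (-2)·-1.111 - (4)·-1.044) / (7) = -1.007
Iteration 2:
  u = (-10 - (-4)·-1.044 - (-1)·-1.007) / (9) = -1.687
  v = (-3 - (-2)·-1.687 - (2)·-1.007) / (5) = -0.872
  w = (-9 - (-2)·-1.687 - (4)·-0.872) / (7) = -1.269
Change: (-0.576, 0.172, -0.262) → max |·| = 0.576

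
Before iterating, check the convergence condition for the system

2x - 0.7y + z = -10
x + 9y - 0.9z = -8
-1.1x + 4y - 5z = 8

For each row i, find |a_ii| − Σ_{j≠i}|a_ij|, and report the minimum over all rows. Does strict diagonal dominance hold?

row 1: |2| − (0.7+1) = 0.3
row 2: |9| − (1+0.9) = 7.1
row 3: |-5| − (1.1+4) = -0.1
minimum over rows = -0.1 → not strictly diagonally dominant

-0.1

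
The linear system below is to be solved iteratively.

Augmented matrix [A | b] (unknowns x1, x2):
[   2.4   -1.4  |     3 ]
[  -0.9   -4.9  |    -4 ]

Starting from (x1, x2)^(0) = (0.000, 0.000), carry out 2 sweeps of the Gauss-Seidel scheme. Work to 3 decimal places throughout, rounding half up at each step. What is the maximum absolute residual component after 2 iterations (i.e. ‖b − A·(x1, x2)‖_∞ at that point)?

Iteration 1:
  x1 = (3 - (-1.4)·0.000) / (2.4) = 1.250
  x2 = (-4 - (-0.9)·1.250) / (-4.9) = 0.587
Iteration 2:
  x1 = (3 - (-1.4)·0.587) / (2.4) = 1.592
  x2 = (-4 - (-0.9)·1.592) / (-4.9) = 0.524
Residual b − A·x = (-0.087, 0.000); ∞-norm = 0.087

0.087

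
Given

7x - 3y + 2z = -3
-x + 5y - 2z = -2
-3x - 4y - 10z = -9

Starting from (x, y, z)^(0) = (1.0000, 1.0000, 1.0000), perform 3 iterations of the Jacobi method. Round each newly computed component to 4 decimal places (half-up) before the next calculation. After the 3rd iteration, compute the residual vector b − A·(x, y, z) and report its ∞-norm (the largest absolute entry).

0.3098

Iteration 1:
  x = (-3 - (-3)·1.0000 - (2)·1.0000) / (7) = -0.2857
  y = (-2 - (-1)·1.0000 - (-2)·1.0000) / (5) = 0.2000
  z = (-9 - (-3)·1.0000 - (-4)·1.0000) / (-10) = 0.2000
Iteration 2:
  x = (-3 - (-3)·0.2000 - (2)·0.2000) / (7) = -0.4000
  y = (-2 - (-1)·-0.2857 - (-2)·0.2000) / (5) = -0.3771
  z = (-9 - (-3)·-0.2857 - (-4)·0.2000) / (-10) = 0.9057
Iteration 3:
  x = (-3 - (-3)·-0.3771 - (2)·0.9057) / (7) = -0.8490
  y = (-2 - (-1)·-0.4000 - (-2)·0.9057) / (5) = -0.1177
  z = (-9 - (-3)·-0.4000 - (-4)·-0.3771) / (-10) = 1.1708
Residual b − A·x = (0.2483, 0.0811, -0.3098); ∞-norm = 0.3098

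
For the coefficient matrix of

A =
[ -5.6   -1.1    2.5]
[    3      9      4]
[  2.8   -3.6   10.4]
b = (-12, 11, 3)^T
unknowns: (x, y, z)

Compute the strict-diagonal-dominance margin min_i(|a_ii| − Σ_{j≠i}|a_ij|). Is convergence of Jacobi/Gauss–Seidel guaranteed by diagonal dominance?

2

row 1: |-5.6| − (1.1+2.5) = 2
row 2: |9| − (3+4) = 2
row 3: |10.4| − (2.8+3.6) = 4
minimum over rows = 2 → strictly diagonally dominant (convergence guaranteed)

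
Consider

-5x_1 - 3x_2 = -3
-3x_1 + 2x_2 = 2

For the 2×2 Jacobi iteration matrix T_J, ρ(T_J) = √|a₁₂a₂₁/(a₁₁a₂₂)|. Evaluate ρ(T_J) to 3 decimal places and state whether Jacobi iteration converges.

0.949

a₁₂a₂₁/(a₁₁a₂₂) = (-3)·(-3) / ((-5)·(2)) = -0.900000
ρ = √|-0.900000| = √0.900000 = 0.949
ρ < 1, so Jacobi converges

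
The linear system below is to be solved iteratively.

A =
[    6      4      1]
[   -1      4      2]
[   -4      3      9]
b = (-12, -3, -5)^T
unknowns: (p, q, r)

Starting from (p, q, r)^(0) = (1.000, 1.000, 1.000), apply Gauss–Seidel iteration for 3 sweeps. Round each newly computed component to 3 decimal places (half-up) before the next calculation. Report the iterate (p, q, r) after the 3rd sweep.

(-1.691, -0.833, -1.029)

Iteration 1:
  p = (-12 - (4)·1.000 - (1)·1.000) / (6) = -2.833
  q = (-3 - (-1)·-2.833 - (2)·1.000) / (4) = -1.958
  r = (-5 - (-4)·-2.833 - (3)·-1.958) / (9) = -1.162
Iteration 2:
  p = (-12 - (4)·-1.958 - (1)·-1.162) / (6) = -0.501
  q = (-3 - (-1)·-0.501 - (2)·-1.162) / (4) = -0.294
  r = (-5 - (-4)·-0.501 - (3)·-0.294) / (9) = -0.680
Iteration 3:
  p = (-12 - (4)·-0.294 - (1)·-0.680) / (6) = -1.691
  q = (-3 - (-1)·-1.691 - (2)·-0.680) / (4) = -0.833
  r = (-5 - (-4)·-1.691 - (3)·-0.833) / (9) = -1.029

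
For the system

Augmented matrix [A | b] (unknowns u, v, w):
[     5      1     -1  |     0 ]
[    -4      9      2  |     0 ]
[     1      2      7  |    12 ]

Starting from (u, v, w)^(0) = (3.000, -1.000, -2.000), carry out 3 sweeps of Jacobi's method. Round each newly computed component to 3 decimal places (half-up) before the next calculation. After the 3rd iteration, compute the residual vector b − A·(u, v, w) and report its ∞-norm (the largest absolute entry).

0.664

Iteration 1:
  u = (0 - (1)·-1.000 - (-1)·-2.000) / (5) = -0.200
  v = (0 - (-4)·3.000 - (2)·-2.000) / (9) = 1.778
  w = (12 - (1)·3.000 - (2)·-1.000) / (7) = 1.571
Iteration 2:
  u = (0 - (1)·1.778 - (-1)·1.571) / (5) = -0.041
  v = (0 - (-4)·-0.200 - (2)·1.571) / (9) = -0.438
  w = (12 - (1)·-0.200 - (2)·1.778) / (7) = 1.235
Iteration 3:
  u = (0 - (1)·-0.438 - (-1)·1.235) / (5) = 0.335
  v = (0 - (-4)·-0.041 - (2)·1.235) / (9) = -0.293
  w = (12 - (1)·-0.041 - (2)·-0.438) / (7) = 1.845
Residual b − A·x = (0.463, 0.287, -0.664); ∞-norm = 0.664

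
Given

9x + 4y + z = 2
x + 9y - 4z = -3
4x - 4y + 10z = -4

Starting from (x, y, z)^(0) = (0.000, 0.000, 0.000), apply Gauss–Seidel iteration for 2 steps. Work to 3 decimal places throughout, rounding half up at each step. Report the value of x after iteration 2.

0.452

Iteration 1:
  x = (2 - (4)·0.000 - (1)·0.000) / (9) = 0.222
  y = (-3 - (1)·0.222 - (-4)·0.000) / (9) = -0.358
  z = (-4 - (4)·0.222 - (-4)·-0.358) / (10) = -0.632
Iteration 2:
  x = (2 - (4)·-0.358 - (1)·-0.632) / (9) = 0.452
  y = (-3 - (1)·0.452 - (-4)·-0.632) / (9) = -0.664
  z = (-4 - (4)·0.452 - (-4)·-0.664) / (10) = -0.846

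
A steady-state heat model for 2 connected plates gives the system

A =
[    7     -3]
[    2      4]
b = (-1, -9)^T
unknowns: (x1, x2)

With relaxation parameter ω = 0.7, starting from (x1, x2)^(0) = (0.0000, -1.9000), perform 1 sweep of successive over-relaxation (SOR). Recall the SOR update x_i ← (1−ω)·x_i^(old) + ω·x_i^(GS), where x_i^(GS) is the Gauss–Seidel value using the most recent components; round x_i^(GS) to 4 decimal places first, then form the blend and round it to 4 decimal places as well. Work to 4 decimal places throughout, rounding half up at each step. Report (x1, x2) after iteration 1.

(-0.6700, -1.9105)

Iteration 1:
  x1: GS value = (-1 - (-3)·-1.9000) / (7) = -0.9571;  x1 ← (1−ω)·0.0000 + ω·-0.9571 = -0.6700
  x2: GS value = (-9 - (2)·-0.6700) / (4) = -1.9150;  x2 ← (1−ω)·-1.9000 + ω·-1.9150 = -1.9105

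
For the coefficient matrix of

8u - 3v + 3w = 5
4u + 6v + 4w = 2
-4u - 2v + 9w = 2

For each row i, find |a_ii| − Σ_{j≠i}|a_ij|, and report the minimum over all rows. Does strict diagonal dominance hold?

row 1: |8| − (3+3) = 2
row 2: |6| − (4+4) = -2
row 3: |9| − (4+2) = 3
minimum over rows = -2 → not strictly diagonally dominant

-2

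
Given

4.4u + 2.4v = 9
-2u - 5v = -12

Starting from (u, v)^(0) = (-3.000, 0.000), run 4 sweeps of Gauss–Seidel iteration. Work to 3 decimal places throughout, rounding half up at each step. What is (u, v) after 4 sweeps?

(0.953, 2.019)

Iteration 1:
  u = (9 - (2.4)·0.000) / (4.4) = 2.045
  v = (-12 - (-2)·2.045) / (-5) = 1.582
Iteration 2:
  u = (9 - (2.4)·1.582) / (4.4) = 1.183
  v = (-12 - (-2)·1.183) / (-5) = 1.927
Iteration 3:
  u = (9 - (2.4)·1.927) / (4.4) = 0.994
  v = (-12 - (-2)·0.994) / (-5) = 2.002
Iteration 4:
  u = (9 - (2.4)·2.002) / (4.4) = 0.953
  v = (-12 - (-2)·0.953) / (-5) = 2.019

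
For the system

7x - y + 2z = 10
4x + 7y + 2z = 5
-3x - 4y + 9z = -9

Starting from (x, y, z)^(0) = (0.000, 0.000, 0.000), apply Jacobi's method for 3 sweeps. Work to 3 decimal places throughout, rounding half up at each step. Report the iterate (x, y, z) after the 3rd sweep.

(1.514, -0.265, -0.313)

Iteration 1:
  x = (10 - (-1)·0.000 - (2)·0.000) / (7) = 1.429
  y = (5 - (4)·0.000 - (2)·0.000) / (7) = 0.714
  z = (-9 - (-3)·0.000 - (-4)·0.000) / (9) = -1.000
Iteration 2:
  x = (10 - (-1)·0.714 - (2)·-1.000) / (7) = 1.816
  y = (5 - (4)·1.429 - (2)·-1.000) / (7) = 0.183
  z = (-9 - (-3)·1.429 - (-4)·0.714) / (9) = -0.206
Iteration 3:
  x = (10 - (-1)·0.183 - (2)·-0.206) / (7) = 1.514
  y = (5 - (4)·1.816 - (2)·-0.206) / (7) = -0.265
  z = (-9 - (-3)·1.816 - (-4)·0.183) / (9) = -0.313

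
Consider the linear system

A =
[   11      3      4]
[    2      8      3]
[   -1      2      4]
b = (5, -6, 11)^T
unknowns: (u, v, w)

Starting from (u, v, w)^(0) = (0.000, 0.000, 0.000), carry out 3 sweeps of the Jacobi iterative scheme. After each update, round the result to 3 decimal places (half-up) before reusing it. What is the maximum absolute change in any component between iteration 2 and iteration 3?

0.373

Iteration 1:
  u = (5 - (3)·0.000 - (4)·0.000) / (11) = 0.455
  v = (-6 - (2)·0.000 - (3)·0.000) / (8) = -0.750
  w = (11 - (-1)·0.000 - (2)·0.000) / (4) = 2.750
Iteration 2:
  u = (5 - (3)·-0.750 - (4)·2.750) / (11) = -0.341
  v = (-6 - (2)·0.455 - (3)·2.750) / (8) = -1.895
  w = (11 - (-1)·0.455 - (2)·-0.750) / (4) = 3.239
Iteration 3:
  u = (5 - (3)·-1.895 - (4)·3.239) / (11) = -0.206
  v = (-6 - (2)·-0.341 - (3)·3.239) / (8) = -1.879
  w = (11 - (-1)·-0.341 - (2)·-1.895) / (4) = 3.612
Change: (0.135, 0.016, 0.373) → max |·| = 0.373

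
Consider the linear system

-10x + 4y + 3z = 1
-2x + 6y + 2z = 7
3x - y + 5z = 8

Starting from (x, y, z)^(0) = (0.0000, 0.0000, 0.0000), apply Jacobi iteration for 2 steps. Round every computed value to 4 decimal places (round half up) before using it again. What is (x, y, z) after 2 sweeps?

Iteration 1:
  x = (1 - (4)·0.0000 - (3)·0.0000) / (-10) = -0.1000
  y = (7 - (-2)·0.0000 - (2)·0.0000) / (6) = 1.1667
  z = (8 - (3)·0.0000 - (-1)·0.0000) / (5) = 1.6000
Iteration 2:
  x = (1 - (4)·1.1667 - (3)·1.6000) / (-10) = 0.8467
  y = (7 - (-2)·-0.1000 - (2)·1.6000) / (6) = 0.6000
  z = (8 - (3)·-0.1000 - (-1)·1.1667) / (5) = 1.8933

(0.8467, 0.6000, 1.8933)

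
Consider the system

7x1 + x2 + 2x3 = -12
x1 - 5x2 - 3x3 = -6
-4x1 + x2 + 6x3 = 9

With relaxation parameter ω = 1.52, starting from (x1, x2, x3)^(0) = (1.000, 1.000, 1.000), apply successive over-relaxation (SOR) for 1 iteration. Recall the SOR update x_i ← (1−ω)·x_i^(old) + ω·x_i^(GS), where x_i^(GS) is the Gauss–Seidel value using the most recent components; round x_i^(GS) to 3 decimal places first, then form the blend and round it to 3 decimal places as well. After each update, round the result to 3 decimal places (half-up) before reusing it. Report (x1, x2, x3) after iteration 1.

Iteration 1:
  x1: GS value = (-12 - (1)·1.000 - (2)·1.000) / (7) = -2.143;  x1 ← (1−ω)·1.000 + ω·-2.143 = -3.777
  x2: GS value = (-6 - (1)·-3.777 - (-3)·1.000) / (-5) = -0.155;  x2 ← (1−ω)·1.000 + ω·-0.155 = -0.756
  x3: GS value = (9 - (-4)·-3.777 - (1)·-0.756) / (6) = -0.892;  x3 ← (1−ω)·1.000 + ω·-0.892 = -1.876

(-3.777, -0.756, -1.876)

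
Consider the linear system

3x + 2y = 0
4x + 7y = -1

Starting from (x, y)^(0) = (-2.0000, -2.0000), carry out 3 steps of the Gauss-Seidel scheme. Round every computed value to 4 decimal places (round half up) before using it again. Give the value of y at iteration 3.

-0.3286

Iteration 1:
  x = (0 - (2)·-2.0000) / (3) = 1.3333
  y = (-1 - (4)·1.3333) / (7) = -0.9047
Iteration 2:
  x = (0 - (2)·-0.9047) / (3) = 0.6031
  y = (-1 - (4)·0.6031) / (7) = -0.4875
Iteration 3:
  x = (0 - (2)·-0.4875) / (3) = 0.3250
  y = (-1 - (4)·0.3250) / (7) = -0.3286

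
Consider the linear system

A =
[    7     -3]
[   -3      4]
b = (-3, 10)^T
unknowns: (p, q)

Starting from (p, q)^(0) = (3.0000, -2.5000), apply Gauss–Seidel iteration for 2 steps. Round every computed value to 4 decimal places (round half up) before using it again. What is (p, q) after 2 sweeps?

Iteration 1:
  p = (-3 - (-3)·-2.5000) / (7) = -1.5000
  q = (10 - (-3)·-1.5000) / (4) = 1.3750
Iteration 2:
  p = (-3 - (-3)·1.3750) / (7) = 0.1607
  q = (10 - (-3)·0.1607) / (4) = 2.6205

(0.1607, 2.6205)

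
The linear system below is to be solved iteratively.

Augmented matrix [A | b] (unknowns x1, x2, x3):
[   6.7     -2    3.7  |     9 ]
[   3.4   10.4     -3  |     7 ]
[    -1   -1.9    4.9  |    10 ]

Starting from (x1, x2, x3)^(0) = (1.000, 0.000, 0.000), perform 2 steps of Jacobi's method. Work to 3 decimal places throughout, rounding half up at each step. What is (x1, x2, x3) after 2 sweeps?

(0.207, 0.882, 2.449)

Iteration 1:
  x1 = (9 - (-2)·0.000 - (3.7)·0.000) / (6.7) = 1.343
  x2 = (7 - (3.4)·1.000 - (-3)·0.000) / (10.4) = 0.346
  x3 = (10 - (-1)·1.000 - (-1.9)·0.000) / (4.9) = 2.245
Iteration 2:
  x1 = (9 - (-2)·0.346 - (3.7)·2.245) / (6.7) = 0.207
  x2 = (7 - (3.4)·1.343 - (-3)·2.245) / (10.4) = 0.882
  x3 = (10 - (-1)·1.343 - (-1.9)·0.346) / (4.9) = 2.449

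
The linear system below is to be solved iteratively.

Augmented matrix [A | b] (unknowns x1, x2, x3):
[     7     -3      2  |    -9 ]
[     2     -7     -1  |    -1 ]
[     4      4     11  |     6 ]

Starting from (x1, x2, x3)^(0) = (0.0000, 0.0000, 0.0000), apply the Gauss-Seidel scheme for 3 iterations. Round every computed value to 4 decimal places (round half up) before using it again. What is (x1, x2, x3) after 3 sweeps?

(-1.8826, -0.5868, 1.4434)

Iteration 1:
  x1 = (-9 - (-3)·0.0000 - (2)·0.0000) / (7) = -1.2857
  x2 = (-1 - (2)·-1.2857 - (-1)·0.0000) / (-7) = -0.2245
  x3 = (6 - (4)·-1.2857 - (4)·-0.2245) / (11) = 1.0946
Iteration 2:
  x1 = (-9 - (-3)·-0.2245 - (2)·1.0946) / (7) = -1.6947
  x2 = (-1 - (2)·-1.6947 - (-1)·1.0946) / (-7) = -0.4977
  x3 = (6 - (4)·-1.6947 - (4)·-0.4977) / (11) = 1.3427
Iteration 3:
  x1 = (-9 - (-3)·-0.4977 - (2)·1.3427) / (7) = -1.8826
  x2 = (-1 - (2)·-1.8826 - (-1)·1.3427) / (-7) = -0.5868
  x3 = (6 - (4)·-1.8826 - (4)·-0.5868) / (11) = 1.4434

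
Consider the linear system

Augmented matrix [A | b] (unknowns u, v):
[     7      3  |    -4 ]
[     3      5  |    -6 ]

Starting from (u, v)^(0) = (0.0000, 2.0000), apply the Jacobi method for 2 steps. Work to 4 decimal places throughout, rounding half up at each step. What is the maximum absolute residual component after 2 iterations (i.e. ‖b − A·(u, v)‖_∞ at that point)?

4.1147

Iteration 1:
  u = (-4 - (3)·2.0000) / (7) = -1.4286
  v = (-6 - (3)·0.0000) / (5) = -1.2000
Iteration 2:
  u = (-4 - (3)·-1.2000) / (7) = -0.0571
  v = (-6 - (3)·-1.4286) / (5) = -0.3428
Residual b − A·x = (-2.5719, -4.1147); ∞-norm = 4.1147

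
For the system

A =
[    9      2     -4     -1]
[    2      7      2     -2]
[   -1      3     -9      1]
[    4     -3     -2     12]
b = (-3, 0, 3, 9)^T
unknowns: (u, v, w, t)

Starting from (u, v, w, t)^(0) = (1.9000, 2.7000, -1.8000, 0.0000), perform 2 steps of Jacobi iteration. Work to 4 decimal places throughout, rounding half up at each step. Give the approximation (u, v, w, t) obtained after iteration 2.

Iteration 1:
  u = (-3 - (2)·2.7000 - (-4)·-1.8000 - (-1)·0.0000) / (9) = -1.7333
  v = (0 - (2)·1.9000 - (2)·-1.8000 - (-2)·0.0000) / (7) = -0.0286
  w = (3 - (-1)·1.9000 - (3)·2.7000 - (1)·0.0000) / (-9) = 0.3556
  t = (9 - (4)·1.9000 - (-3)·2.7000 - (-2)·-1.8000) / (12) = 0.4917
Iteration 2:
  u = (-3 - (2)·-0.0286 - (-4)·0.3556 - (-1)·0.4917) / (9) = -0.1143
  v = (0 - (2)·-1.7333 - (2)·0.3556 - (-2)·0.4917) / (7) = 0.5341
  w = (3 - (-1)·-1.7333 - (3)·-0.0286 - (1)·0.4917) / (-9) = -0.0956
  t = (9 - (4)·-1.7333 - (-3)·-0.0286 - (-2)·0.3556) / (12) = 1.3799

(-0.1143, 0.5341, -0.0956, 1.3799)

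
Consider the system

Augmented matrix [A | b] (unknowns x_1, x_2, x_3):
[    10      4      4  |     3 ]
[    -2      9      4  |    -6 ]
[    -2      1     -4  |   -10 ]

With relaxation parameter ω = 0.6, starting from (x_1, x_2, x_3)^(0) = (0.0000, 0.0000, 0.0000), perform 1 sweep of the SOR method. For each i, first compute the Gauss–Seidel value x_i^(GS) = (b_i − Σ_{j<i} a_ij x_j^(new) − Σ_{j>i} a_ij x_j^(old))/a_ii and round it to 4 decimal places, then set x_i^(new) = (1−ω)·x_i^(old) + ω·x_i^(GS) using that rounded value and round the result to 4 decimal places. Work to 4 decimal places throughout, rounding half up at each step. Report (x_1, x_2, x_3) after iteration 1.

(0.1800, -0.3760, 1.3896)

Iteration 1:
  x_1: GS value = (3 - (4)·0.0000 - (4)·0.0000) / (10) = 0.3000;  x_1 ← (1−ω)·0.0000 + ω·0.3000 = 0.1800
  x_2: GS value = (-6 - (-2)·0.1800 - (4)·0.0000) / (9) = -0.6267;  x_2 ← (1−ω)·0.0000 + ω·-0.6267 = -0.3760
  x_3: GS value = (-10 - (-2)·0.1800 - (1)·-0.3760) / (-4) = 2.3160;  x_3 ← (1−ω)·0.0000 + ω·2.3160 = 1.3896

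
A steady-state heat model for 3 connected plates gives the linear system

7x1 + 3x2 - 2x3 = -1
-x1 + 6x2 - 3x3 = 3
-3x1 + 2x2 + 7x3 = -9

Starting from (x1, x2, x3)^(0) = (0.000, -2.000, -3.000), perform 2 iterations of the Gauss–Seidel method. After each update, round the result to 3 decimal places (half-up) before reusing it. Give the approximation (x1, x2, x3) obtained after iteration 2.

Iteration 1:
  x1 = (-1 - (3)·-2.000 - (-2)·-3.000) / (7) = -0.143
  x2 = (3 - (-1)·-0.143 - (-3)·-3.000) / (6) = -1.024
  x3 = (-9 - (-3)·-0.143 - (2)·-1.024) / (7) = -1.054
Iteration 2:
  x1 = (-1 - (3)·-1.024 - (-2)·-1.054) / (7) = -0.005
  x2 = (3 - (-1)·-0.005 - (-3)·-1.054) / (6) = -0.028
  x3 = (-9 - (-3)·-0.005 - (2)·-0.028) / (7) = -1.280

(-0.005, -0.028, -1.280)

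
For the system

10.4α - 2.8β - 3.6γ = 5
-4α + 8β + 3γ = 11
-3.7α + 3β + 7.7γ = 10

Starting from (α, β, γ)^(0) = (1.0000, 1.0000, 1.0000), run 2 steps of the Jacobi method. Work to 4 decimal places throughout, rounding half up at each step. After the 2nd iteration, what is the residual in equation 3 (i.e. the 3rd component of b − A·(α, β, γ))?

1.2910

Iteration 1:
  α = (5 - (-2.8)·1.0000 - (-3.6)·1.0000) / (10.4) = 1.0962
  β = (11 - (-4)·1.0000 - (3)·1.0000) / (8) = 1.5000
  γ = (10 - (-3.7)·1.0000 - (3)·1.0000) / (7.7) = 1.3896
Iteration 2:
  α = (5 - (-2.8)·1.5000 - (-3.6)·1.3896) / (10.4) = 1.3656
  β = (11 - (-4)·1.0962 - (3)·1.3896) / (8) = 1.4020
  γ = (10 - (-3.7)·1.0962 - (3)·1.5000) / (7.7) = 1.2410
Residual b − A·x = (-0.8090, 1.5234, 1.2910)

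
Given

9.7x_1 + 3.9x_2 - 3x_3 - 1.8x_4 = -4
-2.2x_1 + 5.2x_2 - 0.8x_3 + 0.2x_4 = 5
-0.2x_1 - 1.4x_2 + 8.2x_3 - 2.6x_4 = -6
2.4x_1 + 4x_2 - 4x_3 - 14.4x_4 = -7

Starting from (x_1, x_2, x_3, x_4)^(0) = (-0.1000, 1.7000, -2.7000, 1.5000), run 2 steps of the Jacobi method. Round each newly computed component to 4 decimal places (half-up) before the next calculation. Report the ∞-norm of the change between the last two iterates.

1.3846

Iteration 1:
  x_1 = (-4 - (3.9)·1.7000 - (-3)·-2.7000 - (-1.8)·1.5000) / (9.7) = -1.6526
  x_2 = (5 - (-2.2)·-0.1000 - (-0.8)·-2.7000 - (0.2)·1.5000) / (5.2) = 0.4462
  x_3 = (-6 - (-0.2)·-0.1000 - (-1.4)·1.7000 - (-2.6)·1.5000) / (8.2) = 0.0317
  x_4 = (-7 - (2.4)·-0.1000 - (4)·1.7000 - (-4)·-2.7000) / (-14.4) = 1.6917
Iteration 2:
  x_1 = (-4 - (3.9)·0.4462 - (-3)·0.0317 - (-1.8)·1.6917) / (9.7) = -0.2680
  x_2 = (5 - (-2.2)·-1.6526 - (-0.8)·0.0317 - (0.2)·1.6917) / (5.2) = 0.2022
  x_3 = (-6 - (-0.2)·-1.6526 - (-1.4)·0.4462 - (-2.6)·1.6917) / (8.2) = -0.1594
  x_4 = (-7 - (2.4)·-1.6526 - (4)·0.4462 - (-4)·0.0317) / (-14.4) = 0.3258
Change: (1.3846, -0.2440, -0.1911, -1.3659) → max |·| = 1.3846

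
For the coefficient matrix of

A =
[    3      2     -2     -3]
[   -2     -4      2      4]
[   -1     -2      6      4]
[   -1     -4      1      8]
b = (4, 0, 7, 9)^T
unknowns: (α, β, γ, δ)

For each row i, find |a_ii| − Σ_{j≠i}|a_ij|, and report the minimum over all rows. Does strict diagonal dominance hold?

row 1: |3| − (2+2+3) = -4
row 2: |-4| − (2+2+4) = -4
row 3: |6| − (1+2+4) = -1
row 4: |8| − (1+4+1) = 2
minimum over rows = -4 → not strictly diagonally dominant

-4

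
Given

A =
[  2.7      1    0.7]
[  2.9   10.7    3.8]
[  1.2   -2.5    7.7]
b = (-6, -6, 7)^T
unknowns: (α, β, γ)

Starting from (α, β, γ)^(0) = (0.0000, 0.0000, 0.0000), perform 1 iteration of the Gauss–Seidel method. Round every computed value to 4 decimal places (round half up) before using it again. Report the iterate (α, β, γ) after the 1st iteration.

(-2.2222, 0.0415, 1.2689)

Iteration 1:
  α = (-6 - (1)·0.0000 - (0.7)·0.0000) / (2.7) = -2.2222
  β = (-6 - (2.9)·-2.2222 - (3.8)·0.0000) / (10.7) = 0.0415
  γ = (7 - (1.2)·-2.2222 - (-2.5)·0.0415) / (7.7) = 1.2689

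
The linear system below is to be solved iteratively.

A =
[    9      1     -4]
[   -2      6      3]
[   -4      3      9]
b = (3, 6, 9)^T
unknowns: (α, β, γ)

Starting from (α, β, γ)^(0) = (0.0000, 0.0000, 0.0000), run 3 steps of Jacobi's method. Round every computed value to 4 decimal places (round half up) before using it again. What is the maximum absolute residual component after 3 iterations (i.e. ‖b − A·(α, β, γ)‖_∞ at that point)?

Iteration 1:
  α = (3 - (1)·0.0000 - (-4)·0.0000) / (9) = 0.3333
  β = (6 - (-2)·0.0000 - (3)·0.0000) / (6) = 1.0000
  γ = (9 - (-4)·0.0000 - (3)·0.0000) / (9) = 1.0000
Iteration 2:
  α = (3 - (1)·1.0000 - (-4)·1.0000) / (9) = 0.6667
  β = (6 - (-2)·0.3333 - (3)·1.0000) / (6) = 0.6111
  γ = (9 - (-4)·0.3333 - (3)·1.0000) / (9) = 0.8148
Iteration 3:
  α = (3 - (1)·0.6111 - (-4)·0.8148) / (9) = 0.6276
  β = (6 - (-2)·0.6667 - (3)·0.8148) / (6) = 0.8148
  γ = (9 - (-4)·0.6667 - (3)·0.6111) / (9) = 1.0926
Residual b − A·x = (0.9072, -0.9114, -0.7674); ∞-norm = 0.9114

0.9114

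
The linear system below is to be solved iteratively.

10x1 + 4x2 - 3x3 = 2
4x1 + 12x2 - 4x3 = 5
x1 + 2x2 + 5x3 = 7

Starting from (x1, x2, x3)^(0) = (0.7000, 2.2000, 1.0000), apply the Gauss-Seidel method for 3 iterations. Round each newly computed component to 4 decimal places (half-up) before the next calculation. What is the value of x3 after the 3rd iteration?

Iteration 1:
  x1 = (2 - (4)·2.2000 - (-3)·1.0000) / (10) = -0.3800
  x2 = (5 - (4)·-0.3800 - (-4)·1.0000) / (12) = 0.8767
  x3 = (7 - (1)·-0.3800 - (2)·0.8767) / (5) = 1.1253
Iteration 2:
  x1 = (2 - (4)·0.8767 - (-3)·1.1253) / (10) = 0.1869
  x2 = (5 - (4)·0.1869 - (-4)·1.1253) / (12) = 0.7295
  x3 = (7 - (1)·0.1869 - (2)·0.7295) / (5) = 1.0708
Iteration 3:
  x1 = (2 - (4)·0.7295 - (-3)·1.0708) / (10) = 0.2294
  x2 = (5 - (4)·0.2294 - (-4)·1.0708) / (12) = 0.6971
  x3 = (7 - (1)·0.2294 - (2)·0.6971) / (5) = 1.0753

1.0753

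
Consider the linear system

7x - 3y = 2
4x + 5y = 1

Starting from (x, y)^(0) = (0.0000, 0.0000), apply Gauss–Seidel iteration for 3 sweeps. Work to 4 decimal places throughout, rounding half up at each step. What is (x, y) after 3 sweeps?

Iteration 1:
  x = (2 - (-3)·0.0000) / (7) = 0.2857
  y = (1 - (4)·0.2857) / (5) = -0.0286
Iteration 2:
  x = (2 - (-3)·-0.0286) / (7) = 0.2735
  y = (1 - (4)·0.2735) / (5) = -0.0188
Iteration 3:
  x = (2 - (-3)·-0.0188) / (7) = 0.2777
  y = (1 - (4)·0.2777) / (5) = -0.0222

(0.2777, -0.0222)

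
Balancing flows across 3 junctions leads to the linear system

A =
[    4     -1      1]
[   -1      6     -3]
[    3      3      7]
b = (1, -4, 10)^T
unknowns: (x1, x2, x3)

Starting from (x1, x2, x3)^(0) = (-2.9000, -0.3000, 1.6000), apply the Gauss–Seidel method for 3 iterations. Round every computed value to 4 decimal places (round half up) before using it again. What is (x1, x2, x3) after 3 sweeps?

(-0.0964, 0.0397, 1.4529)

Iteration 1:
  x1 = (1 - (-1)·-0.3000 - (1)·1.6000) / (4) = -0.2250
  x2 = (-4 - (-1)·-0.2250 - (-3)·1.6000) / (6) = 0.0958
  x3 = (10 - (3)·-0.2250 - (3)·0.0958) / (7) = 1.4839
Iteration 2:
  x1 = (1 - (-1)·0.0958 - (1)·1.4839) / (4) = -0.0970
  x2 = (-4 - (-1)·-0.0970 - (-3)·1.4839) / (6) = 0.0591
  x3 = (10 - (3)·-0.0970 - (3)·0.0591) / (7) = 1.4448
Iteration 3:
  x1 = (1 - (-1)·0.0591 - (1)·1.4448) / (4) = -0.0964
  x2 = (-4 - (-1)·-0.0964 - (-3)·1.4448) / (6) = 0.0397
  x3 = (10 - (3)·-0.0964 - (3)·0.0397) / (7) = 1.4529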